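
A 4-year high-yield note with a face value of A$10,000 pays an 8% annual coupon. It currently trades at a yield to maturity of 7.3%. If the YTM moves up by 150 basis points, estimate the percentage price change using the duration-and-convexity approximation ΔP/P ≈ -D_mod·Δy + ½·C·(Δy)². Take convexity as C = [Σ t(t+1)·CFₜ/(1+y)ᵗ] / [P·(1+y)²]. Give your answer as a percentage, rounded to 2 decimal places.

With y = 0.073:
  t   CF        PV=CF/(1+0.073)^t    t·PV        t(t+1)·PV
  1       800.00       745.5732       745.5732       1,491.1463
  2       800.00       694.8492     1,389.6983       4,169.0950
  3       800.00       647.5761     1,942.7283       7,770.9134
  4    10,800.00     8,147.5094    32,590.0374     162,950.1870
  Σ                 10,235.5078    36,668.0372     176,381.3417
P = 10,235.5078; D_Mac = 3.58243 yrs; D_mod = 3.33871 yrs; C = 14.96731.
Duration effect: -3.33871 × (+0.015) = -0.050081
Convexity effect: 0.5 × 14.96731 × (0.015)² = +0.0016838
ΔP/P ≈ -0.050081 + 0.0016838 = -0.048397 = -4.8397%.

-4.84%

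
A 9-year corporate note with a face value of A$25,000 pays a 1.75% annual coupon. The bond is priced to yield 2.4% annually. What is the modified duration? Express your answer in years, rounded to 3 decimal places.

8.189 years

Periodic yield y = 0.024. First find Macaulay duration:
  t   CF        PV=CF/(1+0.024)^t    t·PV
  1       437.50       427.2461       427.2461
  2       437.50       417.2325       834.4650
  3       437.50       407.4536     1,222.3609
  4       437.50       397.9039     1,591.6157
  5       437.50       388.5781     1,942.8903
  6       437.50       379.4708     2,276.8246
  7       437.50       370.5769     2,594.0384
  8       437.50       361.8915     2,895.1321
  9    25,437.50    20,548.2489   184,934.2397
  Σ                 23,698.6023   198,718.8129
P = 23,698.6023; Macaulay duration = 198,718.8129 / 23,698.6023 = 8.38525 years.
Modified duration = D_Mac / (1 + y) = 8.38525 / 1.024 = 8.18873 years.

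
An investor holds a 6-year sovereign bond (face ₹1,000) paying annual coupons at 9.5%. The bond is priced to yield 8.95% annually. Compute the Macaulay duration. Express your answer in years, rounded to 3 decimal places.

Periodic yield y = 0.0895. Discount each cash flow and weight by its year:
  t   CF        PV=CF/(1+0.0895)^t    t·PV
  1        95.00        87.1960        87.1960
  2        95.00        80.0330       160.0660
  3        95.00        73.4585       220.3754
  4        95.00        67.4240       269.6961
  5        95.00        61.8853       309.4265
  6     1,095.00       654.7126     3,928.2757
  Σ                  1,024.7094     4,975.0357
Price P = Σ PV = 1,024.7094.
Macaulay duration = Σ(t·PV) / P = 4,975.0357 / 1,024.7094 = 4.85507 years.

4.855 years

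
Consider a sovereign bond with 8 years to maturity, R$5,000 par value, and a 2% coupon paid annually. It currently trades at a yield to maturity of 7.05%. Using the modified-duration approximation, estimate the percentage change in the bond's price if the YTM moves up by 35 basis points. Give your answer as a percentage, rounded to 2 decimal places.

Periodic yield y = 0.0705. Modified duration first:
  t   CF        PV=CF/(1+0.0705)^t    t·PV
  1       100.00        93.4143        93.4143
  2       100.00        87.2623       174.5246
  3       100.00        81.5155       244.5464
  4       100.00        76.1471       304.5884
  5       100.00        71.1323       355.6613
  6       100.00        66.4477       398.6862
  7       100.00        62.0717       434.5016
  8     5,100.00     2,957.1735    23,657.3879
  Σ                  3,495.1642    25,663.3106
P = 3,495.1642; D_Mac = 7.34252 yrs; D_mod = 7.34252/(1+0.0705) = 6.85896 yrs.
ΔP/P ≈ -D_mod · Δy = -6.85896 × (+0.0035) = -0.024006 = -2.4006%.

-2.40%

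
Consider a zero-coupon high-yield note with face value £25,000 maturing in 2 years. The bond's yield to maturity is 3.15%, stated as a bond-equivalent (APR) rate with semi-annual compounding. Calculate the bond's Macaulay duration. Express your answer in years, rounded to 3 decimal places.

A zero-coupon bond has a single cash flow at maturity, so its Macaulay duration equals its maturity: 2 years.
(Equivalently: 4 semi-annual periods ÷ 2 = 2 years.)

2.000 years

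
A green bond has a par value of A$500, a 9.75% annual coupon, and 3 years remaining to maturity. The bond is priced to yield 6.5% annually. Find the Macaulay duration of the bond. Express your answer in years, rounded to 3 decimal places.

Periodic yield y = 0.065. Discount each cash flow and weight by its year:
  t   CF        PV=CF/(1+0.065)^t    t·PV
  1        48.75        45.7746        45.7746
  2        48.75        42.9809        85.9618
  3       548.75       454.2822     1,362.8466
  Σ                    543.0377     1,494.5830
Price P = Σ PV = 543.0377.
Macaulay duration = Σ(t·PV) / P = 1,494.5830 / 543.0377 = 2.75226 years.

2.752 years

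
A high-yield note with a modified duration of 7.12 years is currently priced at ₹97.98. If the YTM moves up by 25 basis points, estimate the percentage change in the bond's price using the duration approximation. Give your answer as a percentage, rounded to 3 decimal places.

-1.780%

Duration approximation: ΔP/P ≈ -D_mod · Δy = -7.12 × (+0.0025) = -0.017800.
As a percentage: -1.7800%.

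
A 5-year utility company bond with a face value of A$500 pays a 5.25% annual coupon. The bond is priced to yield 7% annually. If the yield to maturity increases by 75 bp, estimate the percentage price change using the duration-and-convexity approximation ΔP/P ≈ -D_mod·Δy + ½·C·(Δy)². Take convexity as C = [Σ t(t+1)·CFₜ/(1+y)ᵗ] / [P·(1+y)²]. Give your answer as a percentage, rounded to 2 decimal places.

-3.09%

With y = 0.07:
  t   CF        PV=CF/(1+0.07)^t    t·PV        t(t+1)·PV
  1        26.25        24.5327        24.5327          49.0654
  2        26.25        22.9278        45.8555         137.5666
  3        26.25        21.4278        64.2835         257.1338
  4        26.25        20.0260        80.1040         400.5200
  5       526.25       375.2090     1,876.0449      11,256.2693
  Σ                    464.1233     2,090.8206      12,100.5551
P = 464.1233; D_Mac = 4.50488 yrs; D_mod = 4.21017 yrs; C = 22.77217.
Duration effect: -4.21017 × (+0.0075) = -0.031576
Convexity effect: 0.5 × 22.77217 × (0.0075)² = +0.0006405
ΔP/P ≈ -0.031576 + 0.0006405 = -0.030936 = -3.0936%.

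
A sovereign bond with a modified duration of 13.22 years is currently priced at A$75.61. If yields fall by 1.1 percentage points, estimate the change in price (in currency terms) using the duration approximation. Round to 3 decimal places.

+A$10.995

Duration approximation: ΔP/P ≈ -D_mod · Δy = -13.22 × (-0.011) = +0.145420.
ΔP ≈ 75.61 × (+0.145420) = +10.9952062.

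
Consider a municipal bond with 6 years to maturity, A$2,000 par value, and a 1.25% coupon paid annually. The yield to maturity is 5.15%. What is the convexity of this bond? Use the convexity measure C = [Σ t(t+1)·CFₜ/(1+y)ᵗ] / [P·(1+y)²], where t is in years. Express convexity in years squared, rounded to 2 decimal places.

With y = 0.0515:
  t   CF        PV=CF/(1+0.0515)^t    t·PV        t(t+1)·PV
  1        25.00        23.7756        23.7756          47.5511
  2        25.00        22.6111        45.2222         135.6665
  3        25.00        21.5036        64.5109         258.0438
  4        25.00        20.4505        81.8018         409.0090
  5        25.00        19.4488        97.2442         583.4651
  6     2,025.00     1,498.1985     8,989.1912      62,924.3381
  Σ                  1,605.9881     9,301.7458      64,358.0736
P = 1,605.9881.
Convexity = Σ t(t+1)·PV / [P·(1+y)²] = 64,358.0736 / (1,605.9881 × 1.105652) = 36.24450.

36.24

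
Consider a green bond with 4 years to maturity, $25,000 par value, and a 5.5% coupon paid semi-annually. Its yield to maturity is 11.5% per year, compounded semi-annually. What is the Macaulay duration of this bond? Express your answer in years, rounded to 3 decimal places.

3.597 years

Periodic yield y = 0.0575. Discount each cash flow and weight by its period:
  t   CF        PV=CF/(1+0.0575)^t    t·PV
  1       687.50       650.1182       650.1182
  2       687.50       614.7690     1,229.5380
  3       687.50       581.3418     1,744.0255
  4       687.50       549.7322     2,198.9289
  5       687.50       519.8414     2,599.2068
  6       687.50       491.5757     2,949.4545
  7       687.50       464.8470     3,253.9293
  8    25,687.50    16,423.9960   131,391.9681
  Σ                 20,296.2214   146,017.1692
Price P = Σ PV = 20,296.2214.
Macaulay duration = Σ(t·PV) / P = 146,017.1692 / 20,296.2214 = 7.19430 half-year periods.
In years: 7.19430 / 2 = 3.59715 years.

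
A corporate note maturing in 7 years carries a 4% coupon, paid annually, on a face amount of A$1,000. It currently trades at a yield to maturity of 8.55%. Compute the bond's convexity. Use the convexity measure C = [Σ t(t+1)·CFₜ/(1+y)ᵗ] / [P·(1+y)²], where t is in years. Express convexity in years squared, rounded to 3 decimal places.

39.639

With y = 0.0855:
  t   CF        PV=CF/(1+0.0855)^t    t·PV        t(t+1)·PV
  1        40.00        36.8494        36.8494          73.6988
  2        40.00        33.9469        67.8938         203.6815
  3        40.00        31.2731        93.8192         375.2768
  4        40.00        28.8098       115.2393         576.1966
  5        40.00        26.5406       132.7030         796.2182
  6        40.00        24.4501       146.7007       1,026.9051
  7     1,040.00       585.6317     4,099.4216      32,795.3728
  Σ                    767.5016     4,692.6271      35,847.3498
P = 767.5016.
Convexity = Σ t(t+1)·PV / [P·(1+y)²] = 35,847.3498 / (767.5016 × 1.178310) = 39.63858.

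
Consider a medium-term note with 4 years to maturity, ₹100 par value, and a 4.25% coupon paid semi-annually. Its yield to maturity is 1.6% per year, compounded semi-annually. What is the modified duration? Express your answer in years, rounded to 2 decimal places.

3.71 years

Periodic yield y = 0.008. First find Macaulay duration:
  t   CF        PV=CF/(1+0.008)^t    t·PV
  1        2.125         2.1081         2.1081
  2        2.125         2.0914         4.1828
  3        2.125         2.0748         6.2244
  4        2.125         2.0583         8.2334
  5        2.125         2.0420        10.2100
  6        2.125         2.0258        12.1548
  7        2.125         2.0097        14.0680
  8      102.125        95.8182       766.5453
  Σ                    110.2284       823.7268
P = 110.2284; Macaulay duration = 823.7268 / 110.2284 = 7.47291 half-year periods = 3.73646 years.
Modified duration = D_Mac / (1 + y) = 3.73646 / 1.008 = 3.70680 years.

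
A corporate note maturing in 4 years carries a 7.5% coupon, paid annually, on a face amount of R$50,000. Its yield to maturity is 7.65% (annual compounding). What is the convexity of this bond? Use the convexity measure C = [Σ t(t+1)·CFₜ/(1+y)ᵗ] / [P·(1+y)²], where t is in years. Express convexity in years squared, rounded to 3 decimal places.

With y = 0.0765:
  t   CF        PV=CF/(1+0.0765)^t    t·PV        t(t+1)·PV
  1     3,750.00     3,483.5114     3,483.5114       6,967.0228
  2     3,750.00     3,235.9604     6,471.9208      19,415.7624
  3     3,750.00     3,006.0013     9,018.0039      36,072.0157
  4    53,750.00    40,024.1698   160,096.6791     800,483.3953
  Σ                 49,749.6429   179,070.1152     862,938.1962
P = 49,749.6429.
Convexity = Σ t(t+1)·PV / [P·(1+y)²] = 862,938.1962 / (49,749.6429 × 1.158852) = 14.96793.

14.968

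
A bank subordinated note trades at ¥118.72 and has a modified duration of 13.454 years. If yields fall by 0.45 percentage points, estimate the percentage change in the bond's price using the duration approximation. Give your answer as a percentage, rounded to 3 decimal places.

+6.054%

Duration approximation: ΔP/P ≈ -D_mod · Δy = -13.454 × (-0.0045) = +0.060543.
As a percentage: +6.0543%.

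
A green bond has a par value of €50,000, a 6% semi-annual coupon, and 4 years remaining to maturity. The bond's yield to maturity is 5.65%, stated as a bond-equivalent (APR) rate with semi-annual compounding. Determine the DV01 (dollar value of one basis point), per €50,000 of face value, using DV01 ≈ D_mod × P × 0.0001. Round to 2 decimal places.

€17.81

Periodic yield y = 0.02825.
  t   CF        PV=CF/(1+0.02825)^t    t·PV
  1     1,500.00     1,458.7892     1,458.7892
  2     1,500.00     1,418.7106     2,837.4213
  3     1,500.00     1,379.7332     4,139.1995
  4     1,500.00     1,341.8266     5,367.3063
  5     1,500.00     1,304.9614     6,524.8070
  6     1,500.00     1,269.1091     7,614.6545
  7     1,500.00     1,234.2417     8,639.6922
  8    51,500.00    41,211.4109   329,691.2875
  Σ                 50,618.7827   366,273.1575
P = 50,618.7827; D_Mac = 7.23591 half-year periods = 3.61796 yrs; D_mod = 3.51856 yrs.
DV01 ≈ 3.51856 × 50,618.7827 × 0.0001 = 17.810511.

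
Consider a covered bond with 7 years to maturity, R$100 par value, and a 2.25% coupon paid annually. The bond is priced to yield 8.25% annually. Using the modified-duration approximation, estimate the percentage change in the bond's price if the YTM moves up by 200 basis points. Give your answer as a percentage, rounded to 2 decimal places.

Periodic yield y = 0.0825. Modified duration first:
  t   CF        PV=CF/(1+0.0825)^t    t·PV
  1         2.25         2.0785         2.0785
  2         2.25         1.9201         3.8402
  3         2.25         1.7738         5.3213
  4         2.25         1.6386         6.5544
  5         2.25         1.5137         7.5686
  6         2.25         1.3983         8.3901
  7       102.25        58.7040       410.9283
  Σ                     69.0271       444.6814
P = 69.0271; D_Mac = 6.44213 yrs; D_mod = 6.44213/(1+0.0825) = 5.95116 yrs.
ΔP/P ≈ -D_mod · Δy = -5.95116 × (+0.02) = -0.119023 = -11.9023%.

-11.90%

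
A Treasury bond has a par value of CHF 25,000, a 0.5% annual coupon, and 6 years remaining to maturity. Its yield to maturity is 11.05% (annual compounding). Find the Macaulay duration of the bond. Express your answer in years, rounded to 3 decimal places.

Periodic yield y = 0.1105. Discount each cash flow and weight by its year:
  t   CF        PV=CF/(1+0.1105)^t    t·PV
  1       125.00       112.5619       112.5619
  2       125.00       101.3615       202.7229
  3       125.00        91.2755       273.8266
  4       125.00        82.1932       328.7727
  5       125.00        74.0146       370.0728
  6    25,125.00    13,396.6032    80,379.6190
  Σ                 13,858.0098    81,667.5760
Price P = Σ PV = 13,858.0098.
Macaulay duration = Σ(t·PV) / P = 81,667.5760 / 13,858.0098 = 5.89317 years.

5.893 years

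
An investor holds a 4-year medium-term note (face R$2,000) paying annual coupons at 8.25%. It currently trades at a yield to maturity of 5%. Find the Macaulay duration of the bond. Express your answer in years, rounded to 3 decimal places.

Periodic yield y = 0.05. Discount each cash flow and weight by its year:
  t   CF        PV=CF/(1+0.05)^t    t·PV
  1       165.00       157.1429       157.1429
  2       165.00       149.6599       299.3197
  3       165.00       142.5332       427.5996
  4     2,165.00     1,781.1509     7,124.6034
  Σ                  2,230.4868     8,008.6656
Price P = Σ PV = 2,230.4868.
Macaulay duration = Σ(t·PV) / P = 8,008.6656 / 2,230.4868 = 3.59055 years.

3.591 years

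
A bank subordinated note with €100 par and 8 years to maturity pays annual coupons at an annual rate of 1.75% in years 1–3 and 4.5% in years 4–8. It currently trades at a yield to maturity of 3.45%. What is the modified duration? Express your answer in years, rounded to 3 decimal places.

7.077 years

Periodic yield y = 0.0345. First find Macaulay duration:
  t   CF        PV=CF/(1+0.0345)^t    t·PV
  1         1.75         1.6916         1.6916
  2         1.75         1.6352         3.2704
  3         1.75         1.5807         4.7421
  4         4.50         3.9291        15.7163
  5         4.50         3.7980        18.9902
  6         4.50         3.6714        22.0283
  7         4.50         3.5489        24.8426
  8       104.50        79.6659       637.3270
  Σ                     99.5209       728.6086
P = 99.5209; Macaulay duration = 728.6086 / 99.5209 = 7.32116 years.
Modified duration = D_Mac / (1 + y) = 7.32116 / 1.0345 = 7.07701 years.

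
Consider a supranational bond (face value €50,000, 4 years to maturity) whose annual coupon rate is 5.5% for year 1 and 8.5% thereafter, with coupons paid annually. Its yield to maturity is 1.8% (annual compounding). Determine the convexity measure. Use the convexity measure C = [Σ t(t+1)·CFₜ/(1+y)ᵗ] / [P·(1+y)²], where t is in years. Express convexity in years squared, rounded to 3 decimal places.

17.124

With y = 0.018:
  t   CF        PV=CF/(1+0.018)^t    t·PV        t(t+1)·PV
  1     2,750.00     2,701.3752     2,701.3752       5,402.7505
  2     4,250.00     4,101.0340     8,202.0681      24,606.2042
  3     4,250.00     4,028.5207    12,085.5620      48,342.2480
  4    54,250.00    50,513.6360   202,054.5441   1,010,272.7203
  Σ                 61,344.5660   225,043.5494   1,088,623.9230
P = 61,344.5660.
Convexity = Σ t(t+1)·PV / [P·(1+y)²] = 1,088,623.9230 / (61,344.5660 × 1.036324) = 17.12404.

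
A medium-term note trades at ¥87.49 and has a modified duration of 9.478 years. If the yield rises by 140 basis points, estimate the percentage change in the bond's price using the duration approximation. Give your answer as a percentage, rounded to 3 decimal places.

Duration approximation: ΔP/P ≈ -D_mod · Δy = -9.478 × (+0.014) = -0.132692.
As a percentage: -13.2692%.

-13.269%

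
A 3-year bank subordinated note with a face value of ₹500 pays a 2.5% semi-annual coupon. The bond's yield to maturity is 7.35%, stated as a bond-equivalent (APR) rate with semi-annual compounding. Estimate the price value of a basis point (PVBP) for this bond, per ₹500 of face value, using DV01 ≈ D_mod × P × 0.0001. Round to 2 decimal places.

Periodic yield y = 0.03675.
  t   CF        PV=CF/(1+0.03675)^t    t·PV
  1         6.25         6.0285         6.0285
  2         6.25         5.8148        11.6295
  3         6.25         5.6086        16.8259
  4         6.25         5.4098        21.6393
  5         6.25         5.2181        26.0903
  6       506.25       407.6813     2,446.0877
  Σ                    435.7610     2,528.3013
P = 435.7610; D_Mac = 5.80204 half-year periods = 2.90102 yrs; D_mod = 2.79818 yrs.
DV01 ≈ 2.79818 × 435.7610 × 0.0001 = 0.121934.

₹0.12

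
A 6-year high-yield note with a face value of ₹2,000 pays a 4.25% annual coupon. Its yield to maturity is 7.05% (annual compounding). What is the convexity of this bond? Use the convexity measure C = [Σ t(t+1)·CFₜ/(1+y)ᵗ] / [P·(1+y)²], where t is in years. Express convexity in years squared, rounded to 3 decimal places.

With y = 0.0705:
  t   CF        PV=CF/(1+0.0705)^t    t·PV        t(t+1)·PV
  1        85.00        79.4021        79.4021         158.8043
  2        85.00        74.1730       148.3459         445.0377
  3        85.00        69.2881       207.8644         831.4577
  4        85.00        64.7250       258.9001       1,294.5005
  5        85.00        60.4624       302.3121       1,813.8728
  6     2,085.00     1,385.4346     8,312.6076      58,188.2532
  Σ                  1,733.4853     9,309.4323      62,731.9262
P = 1,733.4853.
Convexity = Σ t(t+1)·PV / [P·(1+y)²] = 62,731.9262 / (1,733.4853 × 1.145970) = 31.57876.

31.579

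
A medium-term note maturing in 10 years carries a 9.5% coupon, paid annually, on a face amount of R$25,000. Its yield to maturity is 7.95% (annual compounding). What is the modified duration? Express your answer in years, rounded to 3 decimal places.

Periodic yield y = 0.0795. First find Macaulay duration:
  t   CF        PV=CF/(1+0.0795)^t    t·PV
  1     2,375.00     2,200.0926     2,200.0926
  2     2,375.00     2,038.0664     4,076.1327
  3     2,375.00     1,887.9725     5,663.9176
  4     2,375.00     1,748.9324     6,995.7297
  5     2,375.00     1,620.1319     8,100.6596
  6     2,375.00     1,500.8170     9,004.9019
  7     2,375.00     1,390.2890     9,732.0230
  8     2,375.00     1,287.9009    10,303.2071
  9     2,375.00     1,193.0532    10,737.4784
  10   27,375.00    12,738.7748   127,387.7483
  Σ                 27,606.0307   194,201.8909
P = 27,606.0307; Macaulay duration = 194,201.8909 / 27,606.0307 = 7.03476 years.
Modified duration = D_Mac / (1 + y) = 7.03476 / 1.0795 = 6.51669 years.

6.517 years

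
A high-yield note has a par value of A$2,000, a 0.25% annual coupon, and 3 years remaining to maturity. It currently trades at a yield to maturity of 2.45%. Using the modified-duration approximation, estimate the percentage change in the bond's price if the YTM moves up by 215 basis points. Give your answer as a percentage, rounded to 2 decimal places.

-6.28%

Periodic yield y = 0.0245. Modified duration first:
  t   CF        PV=CF/(1+0.0245)^t    t·PV
  1         5.00         4.8804         4.8804
  2         5.00         4.7637         9.5274
  3     2,005.00     1,864.5691     5,593.7074
  Σ                  1,874.2133     5,608.1152
P = 1,874.2133; D_Mac = 2.99225 yrs; D_mod = 2.99225/(1+0.0245) = 2.92069 yrs.
ΔP/P ≈ -D_mod · Δy = -2.92069 × (+0.0215) = -0.062795 = -6.2795%.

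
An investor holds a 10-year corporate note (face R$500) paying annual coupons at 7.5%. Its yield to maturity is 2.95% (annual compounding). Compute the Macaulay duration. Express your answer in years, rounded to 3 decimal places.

7.812 years

Periodic yield y = 0.0295. Discount each cash flow and weight by its year:
  t   CF        PV=CF/(1+0.0295)^t    t·PV
  1        37.50        36.4254        36.4254
  2        37.50        35.3817        70.7634
  3        37.50        34.3678       103.1035
  4        37.50        33.3830       133.5322
  5        37.50        32.4265       162.1323
  6        37.50        31.4973       188.9837
  7        37.50        30.5947       214.1632
  8        37.50        29.7181       237.7445
  9        37.50        28.8665       259.7985
  10      537.50       401.8972     4,018.9718
  Σ                    694.5582     5,425.6185
Price P = Σ PV = 694.5582.
Macaulay duration = Σ(t·PV) / P = 5,425.6185 / 694.5582 = 7.81161 years.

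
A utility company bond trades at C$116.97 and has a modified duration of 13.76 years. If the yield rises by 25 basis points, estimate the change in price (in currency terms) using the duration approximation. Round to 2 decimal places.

Duration approximation: ΔP/P ≈ -D_mod · Δy = -13.76 × (+0.0025) = -0.034400.
ΔP ≈ 116.97 × (-0.034400) = -4.023768.

-C$4.02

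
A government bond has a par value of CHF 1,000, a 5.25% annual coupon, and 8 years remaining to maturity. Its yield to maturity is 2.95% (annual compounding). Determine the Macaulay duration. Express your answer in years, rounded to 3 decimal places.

6.839 years

Periodic yield y = 0.0295. Discount each cash flow and weight by its year:
  t   CF        PV=CF/(1+0.0295)^t    t·PV
  1        52.50        50.9956        50.9956
  2        52.50        49.5344        99.0687
  3        52.50        48.1150       144.3449
  4        52.50        46.7363       186.9450
  5        52.50        45.3970       226.9852
  6        52.50        44.0962       264.5772
  7        52.50        42.8326       299.8285
  8     1,052.50       834.0869     6,672.6951
  Σ                  1,161.7940     7,945.4404
Price P = Σ PV = 1,161.7940.
Macaulay duration = Σ(t·PV) / P = 7,945.4404 / 1,161.7940 = 6.83894 years.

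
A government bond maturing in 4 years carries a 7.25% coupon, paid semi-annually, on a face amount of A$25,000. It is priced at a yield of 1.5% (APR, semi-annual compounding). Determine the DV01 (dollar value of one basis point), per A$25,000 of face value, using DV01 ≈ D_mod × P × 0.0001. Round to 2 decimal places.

Periodic yield y = 0.0075.
  t   CF        PV=CF/(1+0.0075)^t    t·PV
  1       906.25       899.5037       899.5037
  2       906.25       892.8077     1,785.6153
  3       906.25       886.1615     2,658.4844
  4       906.25       879.5647     3,518.2589
  5       906.25       873.0171     4,365.0855
  6       906.25       866.5182     5,199.1092
  7       906.25       860.0677     6,020.4739
  8    25,906.25    24,403.0502   195,224.4018
  Σ                 30,560.6908   219,670.9326
P = 30,560.6908; D_Mac = 7.18802 half-year periods = 3.59401 yrs; D_mod = 3.56726 yrs.
DV01 ≈ 3.56726 × 30,560.6908 × 0.0001 = 10.901783.

A$10.90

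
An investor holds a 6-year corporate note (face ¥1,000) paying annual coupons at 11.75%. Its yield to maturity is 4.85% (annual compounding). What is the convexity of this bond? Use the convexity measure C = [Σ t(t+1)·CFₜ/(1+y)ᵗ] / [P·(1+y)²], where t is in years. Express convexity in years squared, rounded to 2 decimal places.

With y = 0.0485:
  t   CF        PV=CF/(1+0.0485)^t    t·PV        t(t+1)·PV
  1       117.50       112.0649       112.0649         224.1297
  2       117.50       106.8811       213.7622         641.2867
  3       117.50       101.9372       305.8115       1,223.2460
  4       117.50        97.2219       388.8876       1,944.4381
  5       117.50        92.7248       463.6238       2,781.7426
  6     1,117.50       841.0793     5,046.4755      35,325.3288
  Σ                  1,351.9091     6,530.6255      42,140.1720
P = 1,351.9091.
Convexity = Σ t(t+1)·PV / [P·(1+y)²] = 42,140.1720 / (1,351.9091 × 1.099352) = 28.35384.

28.35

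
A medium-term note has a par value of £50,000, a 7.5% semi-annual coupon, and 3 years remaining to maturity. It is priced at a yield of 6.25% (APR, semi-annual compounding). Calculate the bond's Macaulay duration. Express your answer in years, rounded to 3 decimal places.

2.747 years

Periodic yield y = 0.03125. Discount each cash flow and weight by its period:
  t   CF        PV=CF/(1+0.03125)^t    t·PV
  1     1,875.00     1,818.1818     1,818.1818
  2     1,875.00     1,763.0854     3,526.1708
  3     1,875.00     1,709.6586     5,128.9757
  4     1,875.00     1,657.8507     6,631.4029
  5     1,875.00     1,607.6128     8,038.0642
  6    51,875.00    43,129.4918   258,776.9505
  Σ                 51,685.8811   283,919.7459
Price P = Σ PV = 51,685.8811.
Macaulay duration = Σ(t·PV) / P = 283,919.7459 / 51,685.8811 = 5.49318 half-year periods.
In years: 5.49318 / 2 = 2.74659 years.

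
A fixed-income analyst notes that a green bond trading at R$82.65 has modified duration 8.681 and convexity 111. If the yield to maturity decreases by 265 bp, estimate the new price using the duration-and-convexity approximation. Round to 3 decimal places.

Duration effect: -D_mod·Δy = -8.681 × (-0.0265) = +0.2300465
Convexity effect: ½·C·(Δy)² = 0.5 × 111 × (-0.0265)² = +0.038974875
ΔP/P ≈ +0.2300465 + 0.038974875 = +0.269021375
New price ≈ 82.65 × (1 + 0.269021375) = 104.88461664375.

R$104.885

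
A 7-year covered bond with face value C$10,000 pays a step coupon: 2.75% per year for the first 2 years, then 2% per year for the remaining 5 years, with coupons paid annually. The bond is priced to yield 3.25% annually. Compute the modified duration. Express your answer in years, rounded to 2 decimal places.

Periodic yield y = 0.0325. First find Macaulay duration:
  t   CF        PV=CF/(1+0.0325)^t    t·PV
  1       275.00       266.3438       266.3438
  2       275.00       257.9601       515.9202
  3       200.00       181.7020       545.1061
  4       200.00       175.9826       703.9304
  5       200.00       170.4432       852.2160
  6       200.00       165.0782       990.4690
  7    10,200.00     8,153.9820    57,077.8741
  Σ                  9,371.4920    60,951.8598
P = 9,371.4920; Macaulay duration = 60,951.8598 / 9,371.4920 = 6.50397 years.
Modified duration = D_Mac / (1 + y) = 6.50397 / 1.0325 = 6.29924 years.

6.30 years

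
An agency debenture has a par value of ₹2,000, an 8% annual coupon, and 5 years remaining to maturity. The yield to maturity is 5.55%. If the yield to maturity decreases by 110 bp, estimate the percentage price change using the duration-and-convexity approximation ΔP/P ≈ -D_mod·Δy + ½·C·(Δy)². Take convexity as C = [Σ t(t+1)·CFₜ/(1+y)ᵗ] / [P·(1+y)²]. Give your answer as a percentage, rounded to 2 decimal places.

With y = 0.0555:
  t   CF        PV=CF/(1+0.0555)^t    t·PV        t(t+1)·PV
  1       160.00       151.5869       151.5869         303.1739
  2       160.00       143.6162       287.2325         861.6974
  3       160.00       136.0646       408.1939       1,632.7757
  4       160.00       128.9101       515.6405       2,578.2025
  5     2,160.00     1,648.7794     8,243.8972      49,463.3832
  Σ                  2,208.9574     9,606.5510      54,839.2325
P = 2,208.9574; D_Mac = 4.34891 yrs; D_mod = 4.12023 yrs; C = 22.28371.
Duration effect: -4.12023 × (-0.011) = +0.045323
Convexity effect: 0.5 × 22.28371 × (-0.011)² = +0.0013482
ΔP/P ≈ +0.045323 + 0.0013482 = +0.046671 = +4.6671%.

+4.67%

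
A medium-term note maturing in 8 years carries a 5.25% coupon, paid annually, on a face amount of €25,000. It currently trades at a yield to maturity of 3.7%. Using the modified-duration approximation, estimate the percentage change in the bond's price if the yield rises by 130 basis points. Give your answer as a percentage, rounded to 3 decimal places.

-8.531%

Periodic yield y = 0.037. Modified duration first:
  t   CF        PV=CF/(1+0.037)^t    t·PV
  1     1,312.50     1,265.6702     1,265.6702
  2     1,312.50     1,220.5113     2,441.0226
  3     1,312.50     1,176.9636     3,530.8909
  4     1,312.50     1,134.9697     4,539.8790
  5     1,312.50     1,094.4742     5,472.3710
  6     1,312.50     1,055.4235     6,332.5412
  7     1,312.50     1,017.7662     7,124.3633
  8    26,312.50    19,675.7847   157,406.2777
  Σ                 27,641.5635   188,113.0159
P = 27,641.5635; D_Mac = 6.80544 yrs; D_mod = 6.80544/(1+0.037) = 6.56262 yrs.
ΔP/P ≈ -D_mod · Δy = -6.56262 × (+0.013) = -0.085314 = -8.5314%.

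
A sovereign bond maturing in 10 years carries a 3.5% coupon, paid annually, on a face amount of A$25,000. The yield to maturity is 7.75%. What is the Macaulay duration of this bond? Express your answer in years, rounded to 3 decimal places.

Periodic yield y = 0.0775. Discount each cash flow and weight by its year:
  t   CF        PV=CF/(1+0.0775)^t    t·PV
  1       875.00       812.0650       812.0650
  2       875.00       753.6566     1,507.3132
  3       875.00       699.4493     2,098.3478
  4       875.00       649.1408     2,596.5634
  5       875.00       602.4509     3,012.2545
  6       875.00       559.1192     3,354.7150
  7       875.00       518.9041     3,632.3287
  8       875.00       481.5815     3,852.6522
  9       875.00       446.9434     4,022.4907
  10   25,875.00    12,266.1302   122,661.3020
  Σ                 17,789.4410   147,550.0325
Price P = Σ PV = 17,789.4410.
Macaulay duration = Σ(t·PV) / P = 147,550.0325 / 17,789.4410 = 8.29425 years.

8.294 years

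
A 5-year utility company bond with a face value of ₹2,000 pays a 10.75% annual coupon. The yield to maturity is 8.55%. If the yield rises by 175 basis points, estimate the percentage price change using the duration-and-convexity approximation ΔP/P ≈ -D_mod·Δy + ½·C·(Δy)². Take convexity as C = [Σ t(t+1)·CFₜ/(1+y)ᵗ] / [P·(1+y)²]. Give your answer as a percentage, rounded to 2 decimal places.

With y = 0.0855:
  t   CF        PV=CF/(1+0.0855)^t    t·PV        t(t+1)·PV
  1       215.00       198.0654       198.0654         396.1308
  2       215.00       182.4647       364.9294       1,094.7881
  3       215.00       168.0927       504.2782       2,017.1130
  4       215.00       154.8528       619.4113       3,097.0566
  5     2,215.00     1,469.6861     7,348.4306      44,090.5835
  Σ                  2,173.1618     9,035.1149      50,695.6720
P = 2,173.1618; D_Mac = 4.15759 yrs; D_mod = 3.83011 yrs; C = 19.79790.
Duration effect: -3.83011 × (+0.0175) = -0.067027
Convexity effect: 0.5 × 19.79790 × (0.0175)² = +0.0030316
ΔP/P ≈ -0.067027 + 0.0030316 = -0.063995 = -6.3995%.

-6.40%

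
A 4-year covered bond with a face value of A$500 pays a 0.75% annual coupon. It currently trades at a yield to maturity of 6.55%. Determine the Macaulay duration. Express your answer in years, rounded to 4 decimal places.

3.9494 years

Periodic yield y = 0.0655. Discount each cash flow and weight by its year:
  t   CF        PV=CF/(1+0.0655)^t    t·PV
  1         3.75         3.5195         3.5195
  2         3.75         3.3031         6.6062
  3         3.75         3.1001         9.3002
  4       503.75       390.8420     1,563.3681
  Σ                    400.7647     1,582.7940
Price P = Σ PV = 400.7647.
Macaulay duration = Σ(t·PV) / P = 1,582.7940 / 400.7647 = 3.94943 years.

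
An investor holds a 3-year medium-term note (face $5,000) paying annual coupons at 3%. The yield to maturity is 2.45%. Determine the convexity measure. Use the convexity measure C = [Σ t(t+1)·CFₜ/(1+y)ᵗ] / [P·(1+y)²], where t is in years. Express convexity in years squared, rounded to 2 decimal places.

With y = 0.0245:
  t   CF        PV=CF/(1+0.0245)^t    t·PV        t(t+1)·PV
  1       150.00       146.4129       146.4129         292.8258
  2       150.00       142.9116       285.8231         857.4693
  3     5,150.00     4,789.2923    14,367.8768      57,471.5072
  Σ                  5,078.6167    14,800.1128      58,621.8023
P = 5,078.6167.
Convexity = Σ t(t+1)·PV / [P·(1+y)²] = 58,621.8023 / (5,078.6167 × 1.049600) = 10.99739.

11.00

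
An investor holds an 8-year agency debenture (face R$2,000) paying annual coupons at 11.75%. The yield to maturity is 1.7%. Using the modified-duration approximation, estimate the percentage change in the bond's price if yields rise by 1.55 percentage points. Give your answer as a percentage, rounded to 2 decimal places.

-9.46%

Periodic yield y = 0.017. Modified duration first:
  t   CF        PV=CF/(1+0.017)^t    t·PV
  1       235.00       231.0718       231.0718
  2       235.00       227.2092       454.4184
  3       235.00       223.4112       670.2337
  4       235.00       219.6767       878.7069
  5       235.00       216.0046     1,080.0232
  6       235.00       212.3940     1,274.3637
  7       235.00       208.8436     1,461.9053
  8     2,235.00     1,953.0345    15,624.2756
  Σ                  3,491.6456    21,674.9987
P = 3,491.6456; D_Mac = 6.20767 yrs; D_mod = 6.20767/(1+0.017) = 6.10391 yrs.
ΔP/P ≈ -D_mod · Δy = -6.10391 × (+0.0155) = -0.094611 = -9.4611%.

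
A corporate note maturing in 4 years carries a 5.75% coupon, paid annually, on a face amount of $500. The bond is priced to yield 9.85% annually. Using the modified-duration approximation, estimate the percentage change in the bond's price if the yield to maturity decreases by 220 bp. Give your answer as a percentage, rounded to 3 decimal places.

+7.330%

Periodic yield y = 0.0985. Modified duration first:
  t   CF        PV=CF/(1+0.0985)^t    t·PV
  1        28.75        26.1721        26.1721
  2        28.75        23.8253        47.6505
  3        28.75        21.6889        65.0667
  4       528.75       363.1200     1,452.4799
  Σ                    434.8062     1,591.3692
P = 434.8062; D_Mac = 3.65995 yrs; D_mod = 3.65995/(1+0.0985) = 3.33177 yrs.
ΔP/P ≈ -D_mod · Δy = -3.33177 × (-0.022) = +0.073299 = +7.3299%.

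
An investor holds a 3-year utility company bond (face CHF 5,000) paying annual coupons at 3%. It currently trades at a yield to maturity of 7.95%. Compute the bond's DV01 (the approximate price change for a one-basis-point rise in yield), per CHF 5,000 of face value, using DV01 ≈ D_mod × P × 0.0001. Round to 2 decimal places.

Periodic yield y = 0.0795.
  t   CF        PV=CF/(1+0.0795)^t    t·PV
  1       150.00       138.9532       138.9532
  2       150.00       128.7200       257.4400
  3     5,150.00     4,093.9194    12,281.7582
  Σ                  4,361.5926    12,678.1514
P = 4,361.5926; D_Mac = 2.90677 yrs; D_mod = 2.69270 yrs.
DV01 ≈ 2.69270 × 4,361.5926 × 0.0001 = 1.174447.

CHF 1.17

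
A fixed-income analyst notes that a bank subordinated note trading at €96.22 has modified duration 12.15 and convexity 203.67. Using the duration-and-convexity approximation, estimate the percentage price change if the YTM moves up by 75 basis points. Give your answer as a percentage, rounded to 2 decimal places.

Duration effect: -D_mod·Δy = -12.15 × (+0.0075) = -0.091125
Convexity effect: ½·C·(Δy)² = 0.5 × 203.67 × (0.0075)² = +0.00572821875
ΔP/P ≈ -0.091125 + 0.00572821875 = -0.08539678125
= -8.539678125%.

-8.54%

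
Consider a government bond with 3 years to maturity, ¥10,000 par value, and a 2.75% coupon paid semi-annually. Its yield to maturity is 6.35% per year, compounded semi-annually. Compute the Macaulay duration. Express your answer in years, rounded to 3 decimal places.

2.894 years

Periodic yield y = 0.03175. Discount each cash flow and weight by its period:
  t   CF        PV=CF/(1+0.03175)^t    t·PV
  1       137.50       133.2687       133.2687
  2       137.50       129.1676       258.3353
  3       137.50       125.1928       375.5783
  4       137.50       121.3402       485.3609
  5       137.50       117.6062       588.0311
  6    10,137.50     8,403.9605    50,423.7629
  Σ                  9,030.5361    52,264.3373
Price P = Σ PV = 9,030.5361.
Macaulay duration = Σ(t·PV) / P = 52,264.3373 / 9,030.5361 = 5.78751 half-year periods.
In years: 5.78751 / 2 = 2.89376 years.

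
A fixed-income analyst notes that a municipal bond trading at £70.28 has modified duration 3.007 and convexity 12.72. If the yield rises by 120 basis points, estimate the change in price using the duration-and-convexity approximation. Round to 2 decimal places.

-£2.47

Duration effect: -D_mod·Δy = -3.007 × (+0.012) = -0.036084
Convexity effect: ½·C·(Δy)² = 0.5 × 12.72 × (0.012)² = +0.00091584
ΔP/P ≈ -0.036084 + 0.00091584 = -0.03516816
ΔP ≈ 70.28 × (-0.03516816) = -2.4716182848.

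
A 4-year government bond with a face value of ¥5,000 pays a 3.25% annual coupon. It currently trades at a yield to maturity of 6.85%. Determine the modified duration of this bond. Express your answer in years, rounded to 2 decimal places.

Periodic yield y = 0.0685. First find Macaulay duration:
  t   CF        PV=CF/(1+0.0685)^t    t·PV
  1       162.50       152.0824       152.0824
  2       162.50       142.3326       284.6652
  3       162.50       133.2078       399.6235
  4     5,162.50     3,960.6089    15,842.4356
  Σ                  4,388.2317    16,678.8066
P = 4,388.2317; Macaulay duration = 16,678.8066 / 4,388.2317 = 3.80080 years.
Modified duration = D_Mac / (1 + y) = 3.80080 / 1.0685 = 3.55714 years.

3.56 years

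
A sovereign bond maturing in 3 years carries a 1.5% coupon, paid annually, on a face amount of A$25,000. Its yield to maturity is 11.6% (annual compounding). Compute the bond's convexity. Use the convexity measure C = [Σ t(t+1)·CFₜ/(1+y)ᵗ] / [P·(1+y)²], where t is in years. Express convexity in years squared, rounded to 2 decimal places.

With y = 0.116:
  t   CF        PV=CF/(1+0.116)^t    t·PV        t(t+1)·PV
  1       375.00       336.0215       336.0215         672.0430
  2       375.00       301.0945       602.1891       1,806.5672
  3    25,375.00    18,256.3296    54,768.9887     219,075.9548
  Σ                 18,893.4456    55,707.1993     221,554.5650
P = 18,893.4456.
Convexity = Σ t(t+1)·PV / [P·(1+y)²] = 221,554.5650 / (18,893.4456 × 1.245456) = 9.41545.

9.42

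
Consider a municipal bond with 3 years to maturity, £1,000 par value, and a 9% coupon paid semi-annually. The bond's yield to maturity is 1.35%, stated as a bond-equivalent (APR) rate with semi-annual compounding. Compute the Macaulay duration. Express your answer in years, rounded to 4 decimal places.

2.7286 years

Periodic yield y = 0.00675. Discount each cash flow and weight by its period:
  t   CF        PV=CF/(1+0.00675)^t    t·PV
  1        45.00        44.6983        44.6983
  2        45.00        44.3986        88.7972
  3        45.00        44.1009       132.3027
  4        45.00        43.8052       175.2209
  5        45.00        43.5115       217.5576
  6     1,045.00     1,003.6596     6,021.9578
  Σ                  1,224.1742     6,680.5346
Price P = Σ PV = 1,224.1742.
Macaulay duration = Σ(t·PV) / P = 6,680.5346 / 1,224.1742 = 5.45718 half-year periods.
In years: 5.45718 / 2 = 2.72859 years.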